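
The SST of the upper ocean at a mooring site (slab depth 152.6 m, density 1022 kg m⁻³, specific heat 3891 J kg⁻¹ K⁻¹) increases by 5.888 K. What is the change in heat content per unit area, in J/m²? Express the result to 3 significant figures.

Areal heat capacity C = ρ c_p D = 1022 × 3891 × 152.6 = 6.07×10^8 J/(m²·K).
ΔQ = C ΔT = 6.07×10^8 × 5.888 = 3.57×10^9 J/m².

3.57×10^9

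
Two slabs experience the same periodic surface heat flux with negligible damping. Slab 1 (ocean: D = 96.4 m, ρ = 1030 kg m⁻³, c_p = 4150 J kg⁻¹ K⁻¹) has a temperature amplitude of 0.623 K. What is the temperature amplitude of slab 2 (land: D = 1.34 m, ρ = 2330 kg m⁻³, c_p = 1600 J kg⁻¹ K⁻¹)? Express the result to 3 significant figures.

C_ocean = 4.12×10^8 J/(m²·K); C_land = 5.00×10^6 J/(m²·K).
A ∝ 1/C ⇒ A_land = A_ocean × C_ocean/C_land = 0.623 × 82.5 = 51.4 K.

51.4 K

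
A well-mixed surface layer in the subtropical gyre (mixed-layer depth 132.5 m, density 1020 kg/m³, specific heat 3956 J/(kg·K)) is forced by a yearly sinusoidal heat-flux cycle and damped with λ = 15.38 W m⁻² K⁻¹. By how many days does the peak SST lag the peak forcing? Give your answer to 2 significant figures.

83 days

Areal heat capacity C = ρ c_p D = 1020 × 3956 × 132.5 = 5.35×10^8 J m⁻² K⁻¹.
ω = 2π / 3.15×10^7 s = 1.99×10^-7 s⁻¹.
Phase lag φ = arctan(Cω/λ) = arctan(107/15.38) = 1.43 rad.
Time lag = φ / ω = 1.43 / 1.99×10^-7 = 7.16×10^6 s = 82.9 days.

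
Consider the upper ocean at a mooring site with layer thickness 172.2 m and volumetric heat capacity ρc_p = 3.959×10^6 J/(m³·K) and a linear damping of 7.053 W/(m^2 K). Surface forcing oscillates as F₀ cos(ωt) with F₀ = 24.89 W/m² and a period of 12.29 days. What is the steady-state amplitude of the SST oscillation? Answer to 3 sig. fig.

Areal heat capacity C = ρc_p × D = 3.959×10^6 × 172.2 = 6.82×10^8 J/(m^2 K).
Angular frequency ω = 2π / T = 2π / 1.06×10^6 s = 5.92×10^-6 s⁻¹.
√((Cω)² + λ²) = √((4030)² + 7.053²) = 4030 W/(m²·K).
Amplitude A = F₀ / √((Cω)²+λ²) = 24.89 / 4030 = 0.00617 K.

0.00617 K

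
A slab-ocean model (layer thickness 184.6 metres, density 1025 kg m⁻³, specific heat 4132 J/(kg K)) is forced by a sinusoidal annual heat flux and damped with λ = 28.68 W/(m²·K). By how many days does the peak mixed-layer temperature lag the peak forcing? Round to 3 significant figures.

80.7 days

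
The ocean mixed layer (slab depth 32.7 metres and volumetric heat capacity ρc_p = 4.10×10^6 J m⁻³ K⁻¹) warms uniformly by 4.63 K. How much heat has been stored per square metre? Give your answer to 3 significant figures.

6.21×10^8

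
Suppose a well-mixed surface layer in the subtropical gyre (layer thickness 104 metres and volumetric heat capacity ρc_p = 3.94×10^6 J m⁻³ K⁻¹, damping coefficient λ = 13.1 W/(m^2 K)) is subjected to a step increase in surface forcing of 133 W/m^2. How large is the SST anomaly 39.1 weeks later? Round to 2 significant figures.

5.4 K

Areal heat capacity C = ρc_p × D = 3.94×10^6 × 104 = 4.10×10^8 J/(m²·K).
τ = C / λ = 4.10×10^8 / 13.1 = 3.13×10^7 s.
Equilibrium anomaly ΔT_eq = F / λ = 133 / 13.1 = 10.2 K.
t = 39.1 weeks = 2.36×10^7 s, so t/τ = 0.756.
ΔT(t) = ΔT_eq (1 − e^(−t/τ)) = 10.2 × (1 − e^−0.756) = 5.39 K.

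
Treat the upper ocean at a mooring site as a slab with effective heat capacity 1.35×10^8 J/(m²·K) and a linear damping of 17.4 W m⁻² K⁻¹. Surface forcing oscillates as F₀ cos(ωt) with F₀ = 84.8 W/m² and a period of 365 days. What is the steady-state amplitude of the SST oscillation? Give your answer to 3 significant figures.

2.65 K

Areal heat capacity C = 1.35×10^8 J/(m²·K) (given).
Angular frequency ω = 2π / T = 2π / 3.15×10^7 s = 1.99×10^-7 s⁻¹.
√((Cω)² + λ²) = √((26.9)² + 17.4²) = 32.0 W/(m²·K).
Amplitude A = F₀ / √((Cω)²+λ²) = 84.8 / 32.0 = 2.65 K.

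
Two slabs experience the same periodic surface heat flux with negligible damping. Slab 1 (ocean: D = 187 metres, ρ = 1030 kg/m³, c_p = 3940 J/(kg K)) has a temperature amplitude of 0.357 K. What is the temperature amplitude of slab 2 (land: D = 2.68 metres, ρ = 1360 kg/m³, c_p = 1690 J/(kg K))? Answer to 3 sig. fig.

44.0 K

C_ocean = 7.59×10^8 J/(m²·K); C_land = 6.16×10^6 J/(m²·K).
A ∝ 1/C ⇒ A_land = A_ocean × C_ocean/C_land = 0.357 × 123 = 44.0 K.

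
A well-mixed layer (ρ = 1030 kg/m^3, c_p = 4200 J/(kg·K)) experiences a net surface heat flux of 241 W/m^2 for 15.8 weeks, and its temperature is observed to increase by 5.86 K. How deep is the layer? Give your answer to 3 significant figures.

90.8 m

Heat input Q = F Δt = 241 × 9.56×10^6 s = 2.30×10^9 J/m².
Required areal heat capacity C = Q / ΔT = 3.93×10^8 J/(m²·K).
Depth D = C / (ρ c_p) = 3.93×10^8 / (1030 × 4200) = 90.8 m.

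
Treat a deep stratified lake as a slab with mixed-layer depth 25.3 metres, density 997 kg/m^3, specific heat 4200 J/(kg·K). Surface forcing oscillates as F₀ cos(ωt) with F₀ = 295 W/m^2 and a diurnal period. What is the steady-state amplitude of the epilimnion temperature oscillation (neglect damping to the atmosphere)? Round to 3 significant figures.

0.0383 K

Areal heat capacity C = ρ c_p D = 997 × 4200 × 25.3 = 1.06×10^8 J m⁻² K⁻¹.
Angular frequency ω = 2π / T = 2π / 86400 s = 7.27×10^-5 s⁻¹.
Cω = 1.06×10^8 × 7.27×10^-5 = 7700 W/(m²·K).
Amplitude A = F₀ / (Cω) = 295 / 7700 = 0.0383 K.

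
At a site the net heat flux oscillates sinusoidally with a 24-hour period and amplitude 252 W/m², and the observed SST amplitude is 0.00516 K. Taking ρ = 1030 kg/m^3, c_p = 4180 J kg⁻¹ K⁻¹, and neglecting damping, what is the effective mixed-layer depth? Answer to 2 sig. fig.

160 m

ω = 2π / 86400 s = 7.27×10^-5 s⁻¹.
Required C = F₀ / (A ω) = 252 / (0.00516 × 7.27×10^-5) = 6.72×10^8 J/(m²·K).
D = C / (ρ c_p) = 6.72×10^8 / (1030 × 4180) = 156 m.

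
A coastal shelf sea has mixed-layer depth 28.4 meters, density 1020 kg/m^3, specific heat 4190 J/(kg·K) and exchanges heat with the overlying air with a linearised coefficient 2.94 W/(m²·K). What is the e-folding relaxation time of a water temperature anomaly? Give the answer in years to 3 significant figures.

1.31 years

Areal heat capacity C = ρ c_p D = 1020 × 4190 × 28.4 = 1.21×10^8 J/(m²·K).
Relaxation time τ = C / λ = 1.21×10^8 / 2.94 = 4.13×10^7 s.
In years: 4.13×10^7 s / (3.156×10^7 s/year) = 1.31 years.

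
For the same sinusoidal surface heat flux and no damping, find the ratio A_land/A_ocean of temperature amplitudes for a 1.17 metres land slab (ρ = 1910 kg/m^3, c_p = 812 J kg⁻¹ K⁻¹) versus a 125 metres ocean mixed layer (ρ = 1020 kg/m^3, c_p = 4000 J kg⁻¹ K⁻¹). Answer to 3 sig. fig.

C_ocean = 1020 × 4000 × 125 = 5.10×10^8 J/(m²·K).
C_land = 1910 × 812 × 1.17 = 1.81×10^6 J/(m²·K).
Undamped amplitude ∝ 1/C, so A_land/A_ocean = C_ocean/C_land = 281.

281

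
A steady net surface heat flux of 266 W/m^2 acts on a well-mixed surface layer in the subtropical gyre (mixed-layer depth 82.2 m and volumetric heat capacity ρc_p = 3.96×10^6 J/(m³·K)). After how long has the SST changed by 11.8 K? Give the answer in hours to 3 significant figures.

Areal heat capacity C = ρc_p × D = 3.96×10^6 × 82.2 = 3.26×10^8 J m⁻² K⁻¹.
Time required: Δt = C ΔT / F = 3.26×10^8 × 11.8 / 266 = 1.44×10^7 s.
In hours: 1.44×10^7 s / (3600 s/hour) = 4010 hours.

4010 hours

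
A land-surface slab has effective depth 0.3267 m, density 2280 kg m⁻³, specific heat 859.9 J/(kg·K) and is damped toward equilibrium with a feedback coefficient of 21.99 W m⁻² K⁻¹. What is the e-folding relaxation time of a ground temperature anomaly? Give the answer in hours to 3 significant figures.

Areal heat capacity C = ρ c_p D = 2280 × 859.9 × 0.3267 = 6.41×10^5 J/(m²·K).
Relaxation time τ = C / λ = 6.41×10^5 / 21.99 = 29100 s.
In hours: 29100 s / (3600 s/hour) = 8.09 hours.

8.09 hours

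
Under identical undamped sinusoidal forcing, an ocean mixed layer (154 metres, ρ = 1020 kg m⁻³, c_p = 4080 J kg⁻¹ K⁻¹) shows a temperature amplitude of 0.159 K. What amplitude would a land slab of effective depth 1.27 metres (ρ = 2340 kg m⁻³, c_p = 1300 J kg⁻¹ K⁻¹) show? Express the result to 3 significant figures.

26.4 K

C_ocean = 6.41×10^8 J/(m²·K); C_land = 3.86×10^6 J/(m²·K).
A ∝ 1/C ⇒ A_land = A_ocean × C_ocean/C_land = 0.159 × 166 = 26.4 K.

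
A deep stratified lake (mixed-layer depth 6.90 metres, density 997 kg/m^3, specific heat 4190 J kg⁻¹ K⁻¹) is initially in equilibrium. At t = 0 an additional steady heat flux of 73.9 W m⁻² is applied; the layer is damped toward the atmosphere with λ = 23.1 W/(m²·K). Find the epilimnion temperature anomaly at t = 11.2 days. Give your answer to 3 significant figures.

Areal heat capacity C = ρ c_p D = 997 × 4190 × 6.90 = 2.88×10^7 J m⁻² K⁻¹.
τ = C / λ = 2.88×10^7 / 23.1 = 1.25×10^6 s.
Equilibrium anomaly ΔT_eq = F / λ = 73.9 / 23.1 = 3.20 K.
t = 11.2 days = 9.68×10^5 s, so t/τ = 0.776.
ΔT(t) = ΔT_eq (1 − e^(−t/τ)) = 3.20 × (1 − e^−0.776) = 1.73 K.

1.73 K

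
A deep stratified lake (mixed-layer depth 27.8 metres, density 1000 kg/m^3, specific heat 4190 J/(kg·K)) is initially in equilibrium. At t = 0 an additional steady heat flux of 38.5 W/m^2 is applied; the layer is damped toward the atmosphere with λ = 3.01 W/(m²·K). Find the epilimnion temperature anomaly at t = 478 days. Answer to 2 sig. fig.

8.4 K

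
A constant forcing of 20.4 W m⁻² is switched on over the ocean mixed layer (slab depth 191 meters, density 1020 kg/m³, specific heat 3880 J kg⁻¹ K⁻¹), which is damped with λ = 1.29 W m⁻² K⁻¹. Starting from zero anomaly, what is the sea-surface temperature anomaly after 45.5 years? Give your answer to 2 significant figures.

Areal heat capacity C = ρ c_p D = 1020 × 3880 × 191 = 7.56×10^8 J/(m^2 K).
τ = C / λ = 7.56×10^8 / 1.29 = 5.86×10^8 s.
Equilibrium anomaly ΔT_eq = F / λ = 20.4 / 1.29 = 15.8 K.
t = 45.5 years = 1.44×10^9 s, so t/τ = 2.45.
ΔT(t) = ΔT_eq (1 − e^(−t/τ)) = 15.8 × (1 − e^−2.45) = 14.4 K.

14 K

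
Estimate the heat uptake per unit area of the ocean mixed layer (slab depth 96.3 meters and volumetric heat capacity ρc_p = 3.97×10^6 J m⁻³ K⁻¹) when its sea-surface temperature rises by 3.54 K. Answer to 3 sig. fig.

Areal heat capacity C = ρc_p × D = 3.97×10^6 × 96.3 = 3.82×10^8 J/(m²·K).
ΔQ = C ΔT = 3.82×10^8 × 3.54 = 1.35×10^9 J/m².

1.35×10^9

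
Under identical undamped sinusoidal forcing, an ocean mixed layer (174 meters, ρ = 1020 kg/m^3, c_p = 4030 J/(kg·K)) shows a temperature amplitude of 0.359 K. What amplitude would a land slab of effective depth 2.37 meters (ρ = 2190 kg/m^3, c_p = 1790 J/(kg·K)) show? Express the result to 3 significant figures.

C_ocean = 7.15×10^8 J/(m²·K); C_land = 9.29×10^6 J/(m²·K).
A ∝ 1/C ⇒ A_land = A_ocean × C_ocean/C_land = 0.359 × 77.0 = 27.6 K.

27.6 K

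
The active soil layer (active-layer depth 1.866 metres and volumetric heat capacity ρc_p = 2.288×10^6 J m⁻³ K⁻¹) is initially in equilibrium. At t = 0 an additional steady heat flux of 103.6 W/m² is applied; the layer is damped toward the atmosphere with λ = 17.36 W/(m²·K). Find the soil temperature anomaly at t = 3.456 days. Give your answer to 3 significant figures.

4.20 K

Areal heat capacity C = ρc_p × D = 2.288×10^6 × 1.866 = 4.27×10^6 J m⁻² K⁻¹.
τ = C / λ = 4.27×10^6 / 17.36 = 2.46×10^5 s.
Equilibrium anomaly ΔT_eq = F / λ = 103.6 / 17.36 = 5.97 K.
t = 3.456 days = 2.99×10^5 s, so t/τ = 1.21.
ΔT(t) = ΔT_eq (1 − e^(−t/τ)) = 5.97 × (1 − e^−1.21) = 4.20 K.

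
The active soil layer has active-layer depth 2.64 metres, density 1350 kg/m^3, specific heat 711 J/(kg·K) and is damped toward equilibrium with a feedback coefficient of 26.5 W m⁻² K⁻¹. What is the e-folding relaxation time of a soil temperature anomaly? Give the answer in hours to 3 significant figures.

26.6 hours

Areal heat capacity C = ρ c_p D = 1350 × 711 × 2.64 = 2.53×10^6 J/(m^2 K).
Relaxation time τ = C / λ = 2.53×10^6 / 26.5 = 95600 s.
In hours: 95600 s / (3600 s/hour) = 26.6 hours.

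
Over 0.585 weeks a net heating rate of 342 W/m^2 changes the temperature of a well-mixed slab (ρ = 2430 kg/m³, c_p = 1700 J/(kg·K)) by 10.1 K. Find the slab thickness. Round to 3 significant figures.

2.90 m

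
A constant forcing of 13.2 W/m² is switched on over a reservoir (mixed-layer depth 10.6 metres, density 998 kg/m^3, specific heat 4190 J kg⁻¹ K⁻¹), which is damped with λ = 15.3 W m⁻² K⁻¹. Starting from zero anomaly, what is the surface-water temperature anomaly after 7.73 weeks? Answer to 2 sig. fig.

0.69 K

Areal heat capacity C = ρ c_p D = 998 × 4190 × 10.6 = 4.43×10^7 J/(m^2 K).
τ = C / λ = 4.43×10^7 / 15.3 = 2.90×10^6 s.
Equilibrium anomaly ΔT_eq = F / λ = 13.2 / 15.3 = 0.863 K.
t = 7.73 weeks = 4.68×10^6 s, so t/τ = 1.61.
ΔT(t) = ΔT_eq (1 − e^(−t/τ)) = 0.863 × (1 − e^−1.61) = 0.691 K.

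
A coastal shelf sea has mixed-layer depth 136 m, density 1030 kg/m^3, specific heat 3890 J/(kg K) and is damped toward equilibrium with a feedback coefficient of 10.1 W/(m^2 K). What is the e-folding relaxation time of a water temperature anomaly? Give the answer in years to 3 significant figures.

Areal heat capacity C = ρ c_p D = 1030 × 3890 × 136 = 5.45×10^8 J/(m^2 K).
Relaxation time τ = C / λ = 5.45×10^8 / 10.1 = 5.40×10^7 s.
In years: 5.40×10^7 s / (3.156×10^7 s/year) = 1.71 years.

1.71 years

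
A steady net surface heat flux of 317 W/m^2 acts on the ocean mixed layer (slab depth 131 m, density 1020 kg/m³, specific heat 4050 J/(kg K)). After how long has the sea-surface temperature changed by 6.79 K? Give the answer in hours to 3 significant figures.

3220 hours

Areal heat capacity C = ρ c_p D = 1020 × 4050 × 131 = 5.41×10^8 J/(m²·K).
Time required: Δt = C ΔT / F = 5.41×10^8 × 6.79 / 317 = 1.16×10^7 s.
In hours: 1.16×10^7 s / (3600 s/hour) = 3220 hours.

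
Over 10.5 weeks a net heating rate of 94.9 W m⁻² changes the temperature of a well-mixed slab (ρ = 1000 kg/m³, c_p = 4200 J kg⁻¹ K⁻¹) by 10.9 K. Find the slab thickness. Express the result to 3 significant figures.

13.2 m

Heat input Q = F Δt = 94.9 × 6.35×10^6 s = 6.03×10^8 J/m².
Required areal heat capacity C = Q / ΔT = 5.53×10^7 J/(m²·K).
Depth D = C / (ρ c_p) = 5.53×10^7 / (1000 × 4200) = 13.2 m.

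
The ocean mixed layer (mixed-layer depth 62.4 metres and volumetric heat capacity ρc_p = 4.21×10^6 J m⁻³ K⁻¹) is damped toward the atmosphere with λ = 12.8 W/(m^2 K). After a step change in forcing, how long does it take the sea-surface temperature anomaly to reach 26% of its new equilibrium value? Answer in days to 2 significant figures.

72 days

Areal heat capacity C = ρc_p × D = 4.21×10^6 × 62.4 = 2.63×10^8 J/(m²·K).
τ = C / λ = 2.63×10^8 / 12.8 = 2.05×10^7 s.
Fraction reached: 1 − e^(−t/τ) = 0.26 ⇒ t = −τ ln(1 − 0.26) = τ × 0.301.
t = 6.18×10^6 s = 71.5 days.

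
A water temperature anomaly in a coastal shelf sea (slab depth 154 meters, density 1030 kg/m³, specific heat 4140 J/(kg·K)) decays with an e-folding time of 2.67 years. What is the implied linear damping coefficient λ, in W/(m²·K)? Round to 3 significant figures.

Areal heat capacity C = ρ c_p D = 1030 × 4140 × 154 = 6.57×10^8 J/(m²·K).
τ = 2.67 years = 8.43×10^7 s.
λ = C / τ = 6.57×10^8 / 8.43×10^7 = 7.79 W/(m²·K).

7.79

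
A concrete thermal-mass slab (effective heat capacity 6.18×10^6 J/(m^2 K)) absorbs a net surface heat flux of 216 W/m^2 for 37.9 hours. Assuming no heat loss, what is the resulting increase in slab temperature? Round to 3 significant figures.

4.77 K

Areal heat capacity C = 6.18×10^6 J/(m^2 K) (given).
Net heat input Q = F Δt = 216 × (37.9 hours × 3600 s/hour) = 2.95×10^7 J/m².
ΔT = Q / C = 2.95×10^7 / 6.18×10^6 = 4.77 K.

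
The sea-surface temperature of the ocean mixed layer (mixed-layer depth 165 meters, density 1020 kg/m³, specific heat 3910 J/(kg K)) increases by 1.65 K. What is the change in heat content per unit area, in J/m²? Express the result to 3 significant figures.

1.09×10^9

Areal heat capacity C = ρ c_p D = 1020 × 3910 × 165 = 6.58×10^8 J m⁻² K⁻¹.
ΔQ = C ΔT = 6.58×10^8 × 1.65 = 1.09×10^9 J/m².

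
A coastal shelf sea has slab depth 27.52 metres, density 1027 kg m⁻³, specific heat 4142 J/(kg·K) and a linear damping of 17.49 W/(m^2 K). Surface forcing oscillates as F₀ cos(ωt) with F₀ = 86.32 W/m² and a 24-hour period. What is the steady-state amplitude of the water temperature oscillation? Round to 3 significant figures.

0.0101 K

Areal heat capacity C = ρ c_p D = 1027 × 4142 × 27.52 = 1.17×10^8 J m⁻² K⁻¹.
Angular frequency ω = 2π / T = 2π / 86400 s = 7.27×10^-5 s⁻¹.
√((Cω)² + λ²) = √((8510)² + 17.49²) = 8510 W/(m²·K).
Amplitude A = F₀ / √((Cω)²+λ²) = 86.32 / 8510 = 0.0101 K.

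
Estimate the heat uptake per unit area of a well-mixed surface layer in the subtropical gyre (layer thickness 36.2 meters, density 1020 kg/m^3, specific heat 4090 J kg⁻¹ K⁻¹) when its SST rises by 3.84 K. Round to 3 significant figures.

5.80×10^8

Areal heat capacity C = ρ c_p D = 1020 × 4090 × 36.2 = 1.51×10^8 J m⁻² K⁻¹.
ΔQ = C ΔT = 1.51×10^8 × 3.84 = 5.80×10^8 J/m².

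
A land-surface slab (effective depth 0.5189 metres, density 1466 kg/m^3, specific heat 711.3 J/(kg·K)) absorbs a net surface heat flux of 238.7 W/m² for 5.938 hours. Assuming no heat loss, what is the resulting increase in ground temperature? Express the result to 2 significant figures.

9.4 K

Areal heat capacity C = ρ c_p D = 1466 × 711.3 × 0.5189 = 5.41×10^5 J/(m^2 K).
Net heat input Q = F Δt = 238.7 × (5.938 hours × 3600 s/hour) = 5.10×10^6 J/m².
ΔT = Q / C = 5.10×10^6 / 5.41×10^5 = 9.43 K.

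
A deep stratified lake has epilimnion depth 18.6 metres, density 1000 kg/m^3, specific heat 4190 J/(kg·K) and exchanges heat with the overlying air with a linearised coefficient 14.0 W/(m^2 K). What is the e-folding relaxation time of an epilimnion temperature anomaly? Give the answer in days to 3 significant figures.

64.4 days

Areal heat capacity C = ρ c_p D = 1000 × 4190 × 18.6 = 7.79×10^7 J/(m²·K).
Relaxation time τ = C / λ = 7.79×10^7 / 14.0 = 5.57×10^6 s.
In days: 5.57×10^6 s / (86400 s/day) = 64.4 days.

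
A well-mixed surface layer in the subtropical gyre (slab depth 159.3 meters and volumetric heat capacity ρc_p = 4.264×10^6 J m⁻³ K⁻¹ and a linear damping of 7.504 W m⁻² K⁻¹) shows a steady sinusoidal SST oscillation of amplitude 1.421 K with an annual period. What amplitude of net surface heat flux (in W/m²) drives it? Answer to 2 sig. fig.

Areal heat capacity C = ρc_p × D = 4.264×10^6 × 159.3 = 6.79×10^8 J/(m^2 K).
ω = 2π / 3.15×10^7 s = 1.99×10^-7 s⁻¹.
√((Cω)² + λ²) = √((135)² + 7.504²) = 136 W/(m²·K).
F₀ = A × √((Cω)²+λ²) = 1.421 × 136 = 193 W/m².

190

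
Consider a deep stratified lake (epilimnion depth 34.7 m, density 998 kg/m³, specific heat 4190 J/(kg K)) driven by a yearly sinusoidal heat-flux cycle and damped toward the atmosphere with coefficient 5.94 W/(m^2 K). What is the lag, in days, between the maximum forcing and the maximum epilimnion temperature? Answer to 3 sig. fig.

Areal heat capacity C = ρ c_p D = 998 × 4190 × 34.7 = 1.45×10^8 J m⁻² K⁻¹.
ω = 2π / 3.15×10^7 s = 1.99×10^-7 s⁻¹.
Phase lag φ = arctan(Cω/λ) = arctan(28.9/5.94) = 1.37 rad.
Time lag = φ / ω = 1.37 / 1.99×10^-7 = 6.87×10^6 s = 79.5 days.

79.5 days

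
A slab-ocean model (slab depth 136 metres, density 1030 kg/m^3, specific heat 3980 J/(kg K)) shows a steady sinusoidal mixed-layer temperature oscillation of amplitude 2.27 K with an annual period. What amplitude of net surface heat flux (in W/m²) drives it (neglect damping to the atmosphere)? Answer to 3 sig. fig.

Areal heat capacity C = ρ c_p D = 1030 × 3980 × 136 = 5.58×10^8 J/(m²·K).
ω = 2π / 3.15×10^7 s = 1.99×10^-7 s⁻¹.
Cω = 5.58×10^8 × 1.99×10^-7 = 111 W/(m²·K).
F₀ = A × Cω = 2.27 × 111 = 252 W/m².

252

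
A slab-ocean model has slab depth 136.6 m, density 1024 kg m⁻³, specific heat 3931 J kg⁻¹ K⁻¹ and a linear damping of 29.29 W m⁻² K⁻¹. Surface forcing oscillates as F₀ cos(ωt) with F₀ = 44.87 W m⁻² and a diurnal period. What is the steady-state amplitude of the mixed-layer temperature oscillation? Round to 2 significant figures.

0.0011 K

Areal heat capacity C = ρ c_p D = 1024 × 3931 × 136.6 = 5.50×10^8 J m⁻² K⁻¹.
Angular frequency ω = 2π / T = 2π / 86400 s = 7.27×10^-5 s⁻¹.
√((Cω)² + λ²) = √((40000)² + 29.29²) = 40000 W/(m²·K).
Amplitude A = F₀ / √((Cω)²+λ²) = 44.87 / 40000 = 0.00112 K.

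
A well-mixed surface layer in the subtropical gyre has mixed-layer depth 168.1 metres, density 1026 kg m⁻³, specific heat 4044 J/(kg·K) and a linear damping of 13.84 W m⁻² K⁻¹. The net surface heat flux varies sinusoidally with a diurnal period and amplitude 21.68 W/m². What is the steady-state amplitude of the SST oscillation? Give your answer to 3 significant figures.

Areal heat capacity C = ρ c_p D = 1026 × 4044 × 168.1 = 6.97×10^8 J/(m^2 K).
Angular frequency ω = 2π / T = 2π / 86400 s = 7.27×10^-5 s⁻¹.
√((Cω)² + λ²) = √((50700)² + 13.84²) = 50700 W/(m²·K).
Amplitude A = F₀ / √((Cω)²+λ²) = 21.68 / 50700 = 4.27×10^-4 K.

4.27×10^-4 K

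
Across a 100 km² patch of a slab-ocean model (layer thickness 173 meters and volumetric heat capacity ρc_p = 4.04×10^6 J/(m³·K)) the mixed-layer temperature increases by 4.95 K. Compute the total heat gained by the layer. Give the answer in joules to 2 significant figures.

Areal heat capacity C = ρc_p × D = 4.04×10^6 × 173 = 6.99×10^8 J m⁻² K⁻¹.
Heat per unit area: q = C ΔT = 6.99×10^8 × 4.95 = 3.46×10^9 J/m².
Total heat: Q = q × A = 3.46×10^9 × (100 × 10⁶ m²) = 3.46×10^17 J.

3.5×10^17 J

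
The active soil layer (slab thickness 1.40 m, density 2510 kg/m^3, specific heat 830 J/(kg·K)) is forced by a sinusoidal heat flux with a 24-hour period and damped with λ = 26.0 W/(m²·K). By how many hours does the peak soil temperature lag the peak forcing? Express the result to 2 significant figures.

Areal heat capacity C = ρ c_p D = 2510 × 830 × 1.40 = 2.92×10^6 J/(m^2 K).
ω = 2π / 86400 s = 7.27×10^-5 s⁻¹.
Phase lag φ = arctan(Cω/λ) = arctan(212/26.0) = 1.45 rad.
Time lag = φ / ω = 1.45 / 7.27×10^-5 = 19900 s = 5.53 hours.

5.5 hours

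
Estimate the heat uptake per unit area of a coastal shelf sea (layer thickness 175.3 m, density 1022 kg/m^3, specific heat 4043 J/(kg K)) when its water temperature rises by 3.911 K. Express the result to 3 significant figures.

2.83×10^9

Areal heat capacity C = ρ c_p D = 1022 × 4043 × 175.3 = 7.24×10^8 J/(m^2 K).
ΔQ = C ΔT = 7.24×10^8 × 3.911 = 2.83×10^9 J/m².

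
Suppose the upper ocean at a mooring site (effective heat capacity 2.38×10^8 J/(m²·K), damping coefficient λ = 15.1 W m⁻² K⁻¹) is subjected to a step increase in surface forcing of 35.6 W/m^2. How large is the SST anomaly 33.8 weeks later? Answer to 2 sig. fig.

1.7 K

Areal heat capacity C = 2.38×10^8 J/(m²·K) (given).
τ = C / λ = 2.38×10^8 / 15.1 = 1.58×10^7 s.
Equilibrium anomaly ΔT_eq = F / λ = 35.6 / 15.1 = 2.36 K.
t = 33.8 weeks = 2.04×10^7 s, so t/τ = 1.30.
ΔT(t) = ΔT_eq (1 − e^(−t/τ)) = 2.36 × (1 − e^−1.30) = 1.71 K.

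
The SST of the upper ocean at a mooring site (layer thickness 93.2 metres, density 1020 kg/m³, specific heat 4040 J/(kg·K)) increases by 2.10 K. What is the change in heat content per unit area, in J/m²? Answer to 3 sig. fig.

Areal heat capacity C = ρ c_p D = 1020 × 4040 × 93.2 = 3.84×10^8 J/(m²·K).
ΔQ = C ΔT = 3.84×10^8 × 2.10 = 8.07×10^8 J/m².

8.07×10^8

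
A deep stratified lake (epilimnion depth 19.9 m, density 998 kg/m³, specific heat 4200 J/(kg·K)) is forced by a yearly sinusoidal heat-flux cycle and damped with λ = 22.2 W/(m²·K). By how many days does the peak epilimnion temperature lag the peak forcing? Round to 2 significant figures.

Areal heat capacity C = ρ c_p D = 998 × 4200 × 19.9 = 8.34×10^7 J/(m²·K).
ω = 2π / 3.15×10^7 s = 1.99×10^-7 s⁻¹.
Phase lag φ = arctan(Cω/λ) = arctan(16.6/22.2) = 0.643 rad.
Time lag = φ / ω = 0.643 / 1.99×10^-7 = 3.23×10^6 s = 37.3 days.

37 days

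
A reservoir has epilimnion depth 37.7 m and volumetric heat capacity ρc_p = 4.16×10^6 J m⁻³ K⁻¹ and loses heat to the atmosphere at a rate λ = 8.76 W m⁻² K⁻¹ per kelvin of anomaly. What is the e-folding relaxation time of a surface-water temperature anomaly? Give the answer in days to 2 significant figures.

Areal heat capacity C = ρc_p × D = 4.16×10^6 × 37.7 = 1.57×10^8 J/(m²·K).
Relaxation time τ = C / λ = 1.57×10^8 / 8.76 = 1.79×10^7 s.
In days: 1.79×10^7 s / (86400 s/day) = 207 days.

210 days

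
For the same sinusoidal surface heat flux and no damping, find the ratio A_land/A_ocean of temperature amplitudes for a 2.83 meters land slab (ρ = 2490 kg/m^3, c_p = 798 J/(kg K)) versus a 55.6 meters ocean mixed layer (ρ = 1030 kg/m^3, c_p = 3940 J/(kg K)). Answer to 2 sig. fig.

C_ocean = 1030 × 3940 × 55.6 = 2.26×10^8 J/(m²·K).
C_land = 2490 × 798 × 2.83 = 5.62×10^6 J/(m²·K).
Undamped amplitude ∝ 1/C, so A_land/A_ocean = C_ocean/C_land = 40.1.

40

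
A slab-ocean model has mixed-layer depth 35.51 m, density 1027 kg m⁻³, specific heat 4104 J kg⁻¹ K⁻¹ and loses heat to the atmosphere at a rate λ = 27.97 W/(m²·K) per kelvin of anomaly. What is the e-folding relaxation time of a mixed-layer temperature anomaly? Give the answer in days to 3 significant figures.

Areal heat capacity C = ρ c_p D = 1027 × 4104 × 35.51 = 1.50×10^8 J/(m²·K).
Relaxation time τ = C / λ = 1.50×10^8 / 27.97 = 5.35×10^6 s.
In days: 5.35×10^6 s / (86400 s/day) = 61.9 days.

61.9 days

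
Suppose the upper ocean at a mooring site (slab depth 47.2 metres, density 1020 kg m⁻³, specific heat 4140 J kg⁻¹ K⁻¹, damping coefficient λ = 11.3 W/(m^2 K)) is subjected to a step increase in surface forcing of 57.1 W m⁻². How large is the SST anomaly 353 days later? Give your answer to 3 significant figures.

4.16 K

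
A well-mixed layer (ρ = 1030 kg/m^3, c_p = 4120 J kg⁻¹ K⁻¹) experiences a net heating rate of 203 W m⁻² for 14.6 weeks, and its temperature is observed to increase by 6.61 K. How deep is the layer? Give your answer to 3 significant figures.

63.9 m

Heat input Q = F Δt = 203 × 8.83×10^6 s = 1.79×10^9 J/m².
Required areal heat capacity C = Q / ΔT = 2.71×10^8 J/(m²·K).
Depth D = C / (ρ c_p) = 2.71×10^8 / (1030 × 4120) = 63.9 m.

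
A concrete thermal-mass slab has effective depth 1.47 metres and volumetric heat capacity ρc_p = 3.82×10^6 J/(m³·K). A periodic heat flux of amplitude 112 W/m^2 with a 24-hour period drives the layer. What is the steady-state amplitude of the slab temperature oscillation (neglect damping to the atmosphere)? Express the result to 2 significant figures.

Areal heat capacity C = ρc_p × D = 3.82×10^6 × 1.47 = 5.62×10^6 J/(m^2 K).
Angular frequency ω = 2π / T = 2π / 86400 s = 7.27×10^-5 s⁻¹.
Cω = 5.62×10^6 × 7.27×10^-5 = 408 W/(m²·K).
Amplitude A = F₀ / (Cω) = 112 / 408 = 0.274 K.

0.27 K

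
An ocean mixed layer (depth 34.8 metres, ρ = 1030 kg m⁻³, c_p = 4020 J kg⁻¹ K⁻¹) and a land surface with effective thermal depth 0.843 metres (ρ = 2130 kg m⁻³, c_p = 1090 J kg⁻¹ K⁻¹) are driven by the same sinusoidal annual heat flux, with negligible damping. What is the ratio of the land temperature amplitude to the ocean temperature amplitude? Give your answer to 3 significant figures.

73.6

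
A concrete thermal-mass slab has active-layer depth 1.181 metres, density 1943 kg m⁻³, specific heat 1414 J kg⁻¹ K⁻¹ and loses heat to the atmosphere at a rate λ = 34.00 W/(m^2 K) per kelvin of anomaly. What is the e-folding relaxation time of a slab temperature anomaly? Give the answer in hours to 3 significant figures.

26.5 hours

Areal heat capacity C = ρ c_p D = 1943 × 1414 × 1.181 = 3.24×10^6 J/(m²·K).
Relaxation time τ = C / λ = 3.24×10^6 / 34.00 = 95400 s.
In hours: 95400 s / (3600 s/hour) = 26.5 hours.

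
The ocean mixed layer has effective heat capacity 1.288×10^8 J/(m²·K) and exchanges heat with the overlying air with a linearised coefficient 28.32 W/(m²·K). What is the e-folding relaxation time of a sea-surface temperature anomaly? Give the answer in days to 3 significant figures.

52.6 days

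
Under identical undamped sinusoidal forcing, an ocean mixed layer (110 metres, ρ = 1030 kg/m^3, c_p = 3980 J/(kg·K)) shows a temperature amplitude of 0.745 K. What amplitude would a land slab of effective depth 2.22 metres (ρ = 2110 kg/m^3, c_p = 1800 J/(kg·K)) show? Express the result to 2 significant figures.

40 K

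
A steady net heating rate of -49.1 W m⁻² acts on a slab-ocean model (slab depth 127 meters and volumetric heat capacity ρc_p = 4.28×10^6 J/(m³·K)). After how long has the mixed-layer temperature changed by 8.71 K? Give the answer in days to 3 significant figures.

Areal heat capacity C = ρc_p × D = 4.28×10^6 × 127 = 5.44×10^8 J m⁻² K⁻¹.
Time required: Δt = C ΔT / F = 5.44×10^8 × -8.71 / -49.1 = 9.64×10^7 s.
In days: 9.64×10^7 s / (86400 s/day) = 1120 days.

1120 days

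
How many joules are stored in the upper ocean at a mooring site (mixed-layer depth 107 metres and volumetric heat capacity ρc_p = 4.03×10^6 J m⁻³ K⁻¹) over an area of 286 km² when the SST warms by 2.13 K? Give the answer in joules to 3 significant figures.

2.63×10^17 J

Areal heat capacity C = ρc_p × D = 4.03×10^6 × 107 = 4.31×10^8 J m⁻² K⁻¹.
Heat per unit area: q = C ΔT = 4.31×10^8 × 2.13 = 9.18×10^8 J/m².
Total heat: Q = q × A = 9.18×10^8 × (286 × 10⁶ m²) = 2.63×10^17 J.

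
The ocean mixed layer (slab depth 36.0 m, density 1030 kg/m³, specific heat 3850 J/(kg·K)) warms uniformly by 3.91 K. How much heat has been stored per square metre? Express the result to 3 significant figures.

5.58×10^8

Areal heat capacity C = ρ c_p D = 1030 × 3850 × 36.0 = 1.43×10^8 J/(m²·K).
ΔQ = C ΔT = 1.43×10^8 × 3.91 = 5.58×10^8 J/m².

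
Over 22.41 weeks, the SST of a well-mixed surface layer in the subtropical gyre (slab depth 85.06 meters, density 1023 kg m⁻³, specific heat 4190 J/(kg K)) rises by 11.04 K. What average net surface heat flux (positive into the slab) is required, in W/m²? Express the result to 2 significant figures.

Areal heat capacity C = ρ c_p D = 1023 × 4190 × 85.06 = 3.65×10^8 J/(m^2 K).
Required heat per unit area: Q = C ΔT = 3.65×10^8 × 11.04 = 4.03×10^9 J/m².
Flux F = Q / Δt = 4.03×10^9 / 1.36×10^7 s = 297 W/m².

300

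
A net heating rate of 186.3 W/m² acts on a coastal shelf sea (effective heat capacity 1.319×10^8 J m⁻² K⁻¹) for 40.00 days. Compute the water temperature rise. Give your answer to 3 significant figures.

Areal heat capacity C = 1.319×10^8 J m⁻² K⁻¹ (given).
Net heat input Q = F Δt = 186.3 × (40.00 days × 86400 s/day) = 6.44×10^8 J/m².
ΔT = Q / C = 6.44×10^8 / 1.32×10^8 = 4.88 K.

4.88 K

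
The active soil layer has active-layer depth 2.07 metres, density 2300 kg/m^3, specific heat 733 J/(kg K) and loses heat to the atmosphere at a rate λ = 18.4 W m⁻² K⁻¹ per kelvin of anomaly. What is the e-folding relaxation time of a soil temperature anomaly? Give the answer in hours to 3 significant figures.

52.7 hours

Areal heat capacity C = ρ c_p D = 2300 × 733 × 2.07 = 3.49×10^6 J m⁻² K⁻¹.
Relaxation time τ = C / λ = 3.49×10^6 / 18.4 = 1.90×10^5 s.
In hours: 1.90×10^5 s / (3600 s/hour) = 52.7 hours.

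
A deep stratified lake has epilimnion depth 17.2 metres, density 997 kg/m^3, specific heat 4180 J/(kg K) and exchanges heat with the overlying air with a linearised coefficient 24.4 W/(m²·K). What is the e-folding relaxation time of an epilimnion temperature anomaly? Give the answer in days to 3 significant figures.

34.0 days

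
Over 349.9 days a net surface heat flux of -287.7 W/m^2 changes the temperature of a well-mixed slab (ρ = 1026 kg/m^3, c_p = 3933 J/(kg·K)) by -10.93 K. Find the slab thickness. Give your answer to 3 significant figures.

Heat input Q = F Δt = -287.7 × 3.02×10^7 s = -8.70×10^9 J/m².
Required areal heat capacity C = Q / ΔT = 7.96×10^8 J/(m²·K).
Depth D = C / (ρ c_p) = 7.96×10^8 / (1026 × 3933) = 197 m.

197 m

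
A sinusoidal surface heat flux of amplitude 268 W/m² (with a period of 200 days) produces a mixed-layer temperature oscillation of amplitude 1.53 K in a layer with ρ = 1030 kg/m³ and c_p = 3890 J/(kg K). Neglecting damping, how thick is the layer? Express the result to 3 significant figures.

120 m

ω = 2π / 1.73×10^7 s = 3.64×10^-7 s⁻¹.
Required C = F₀ / (A ω) = 268 / (1.53 × 3.64×10^-7) = 4.82×10^8 J/(m²·K).
D = C / (ρ c_p) = 4.82×10^8 / (1030 × 3890) = 120 m.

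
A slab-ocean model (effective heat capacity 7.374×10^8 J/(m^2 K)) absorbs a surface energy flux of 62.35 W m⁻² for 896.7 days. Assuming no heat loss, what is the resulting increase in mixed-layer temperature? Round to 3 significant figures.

6.55 K

Areal heat capacity C = 7.374×10^8 J/(m^2 K) (given).
Net heat input Q = F Δt = 62.35 × (896.7 days × 86400 s/day) = 4.83×10^9 J/m².
ΔT = Q / C = 4.83×10^9 / 7.37×10^8 = 6.55 K.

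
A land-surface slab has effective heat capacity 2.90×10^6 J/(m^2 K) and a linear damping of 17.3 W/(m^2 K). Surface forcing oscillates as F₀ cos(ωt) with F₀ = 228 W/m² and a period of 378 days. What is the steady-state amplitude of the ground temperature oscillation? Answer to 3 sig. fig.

Areal heat capacity C = 2.90×10^6 J/(m^2 K) (given).
Angular frequency ω = 2π / T = 2π / 3.27×10^7 s = 1.92×10^-7 s⁻¹.
√((Cω)² + λ²) = √((0.558)² + 17.3²) = 17.3 W/(m²·K).
Amplitude A = F₀ / √((Cω)²+λ²) = 228 / 17.3 = 13.2 K.

13.2 K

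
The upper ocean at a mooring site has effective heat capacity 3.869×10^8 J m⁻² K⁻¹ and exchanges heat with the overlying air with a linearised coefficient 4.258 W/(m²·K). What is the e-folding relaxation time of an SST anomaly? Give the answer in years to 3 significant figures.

Areal heat capacity C = 3.869×10^8 J m⁻² K⁻¹ (given).
Relaxation time τ = C / λ = 3.87×10^8 / 4.258 = 9.09×10^7 s.
In years: 9.09×10^7 s / (3.156×10^7 s/year) = 2.88 years.

2.88 years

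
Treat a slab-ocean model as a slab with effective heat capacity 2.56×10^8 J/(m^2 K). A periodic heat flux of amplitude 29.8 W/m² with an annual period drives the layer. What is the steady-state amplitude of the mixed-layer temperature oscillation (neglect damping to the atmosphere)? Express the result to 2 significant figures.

0.58 K

Areal heat capacity C = 2.56×10^8 J/(m^2 K) (given).
Angular frequency ω = 2π / T = 2π / 3.15×10^7 s = 1.99×10^-7 s⁻¹.
Cω = 2.56×10^8 × 1.99×10^-7 = 51.0 W/(m²·K).
Amplitude A = F₀ / (Cω) = 29.8 / 51.0 = 0.584 K.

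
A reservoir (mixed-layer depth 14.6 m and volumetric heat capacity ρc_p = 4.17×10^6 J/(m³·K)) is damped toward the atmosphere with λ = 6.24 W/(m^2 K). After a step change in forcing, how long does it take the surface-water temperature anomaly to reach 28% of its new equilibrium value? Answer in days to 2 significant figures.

37 days

Areal heat capacity C = ρc_p × D = 4.17×10^6 × 14.6 = 6.09×10^7 J/(m^2 K).
τ = C / λ = 6.09×10^7 / 6.24 = 9.76×10^6 s.
Fraction reached: 1 − e^(−t/τ) = 0.28 ⇒ t = −τ ln(1 − 0.28) = τ × 0.329.
t = 3.21×10^6 s = 37.1 days.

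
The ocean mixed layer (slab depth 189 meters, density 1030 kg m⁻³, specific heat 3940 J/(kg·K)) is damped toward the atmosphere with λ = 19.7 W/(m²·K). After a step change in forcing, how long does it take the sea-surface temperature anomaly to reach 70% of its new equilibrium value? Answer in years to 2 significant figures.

1.5 years

Areal heat capacity C = ρ c_p D = 1030 × 3940 × 189 = 7.67×10^8 J m⁻² K⁻¹.
τ = C / λ = 7.67×10^8 / 19.7 = 3.89×10^7 s.
Fraction reached: 1 − e^(−t/τ) = 0.70 ⇒ t = −τ ln(1 − 0.70) = τ × 1.20.
t = 4.69×10^7 s = 1.49 years.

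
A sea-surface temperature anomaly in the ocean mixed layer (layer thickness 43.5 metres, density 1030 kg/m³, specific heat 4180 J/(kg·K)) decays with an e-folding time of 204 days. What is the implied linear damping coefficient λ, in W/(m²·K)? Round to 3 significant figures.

Areal heat capacity C = ρ c_p D = 1030 × 4180 × 43.5 = 1.87×10^8 J m⁻² K⁻¹.
τ = 204 days = 1.76×10^7 s.
λ = C / τ = 1.87×10^8 / 1.76×10^7 = 10.6 W/(m²·K).

10.6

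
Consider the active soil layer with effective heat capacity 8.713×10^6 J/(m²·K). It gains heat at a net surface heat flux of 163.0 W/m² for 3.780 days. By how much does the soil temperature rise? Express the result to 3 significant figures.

Areal heat capacity C = 8.713×10^6 J/(m²·K) (given).
Net heat input Q = F Δt = 163.0 × (3.780 days × 86400 s/day) = 5.32×10^7 J/m².
ΔT = Q / C = 5.32×10^7 / 8.71×10^6 = 6.11 K.

6.11 K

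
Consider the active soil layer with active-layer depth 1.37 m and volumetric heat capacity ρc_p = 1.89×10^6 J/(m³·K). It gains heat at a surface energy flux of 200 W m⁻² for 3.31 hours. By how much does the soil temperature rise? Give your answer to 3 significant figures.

Areal heat capacity C = ρc_p × D = 1.89×10^6 × 1.37 = 2.59×10^6 J m⁻² K⁻¹.
Net heat input Q = F Δt = 200 × (3.31 hours × 3600 s/hour) = 2.38×10^6 J/m².
ΔT = Q / C = 2.38×10^6 / 2.59×10^6 = 0.920 K.

0.920 K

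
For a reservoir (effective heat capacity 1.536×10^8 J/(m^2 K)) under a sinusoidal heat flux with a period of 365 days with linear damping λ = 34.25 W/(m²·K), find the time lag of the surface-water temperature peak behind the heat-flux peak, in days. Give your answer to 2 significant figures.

42 days

Areal heat capacity C = 1.536×10^8 J/(m^2 K) (given).
ω = 2π / 3.15×10^7 s = 1.99×10^-7 s⁻¹.
Phase lag φ = arctan(Cω/λ) = arctan(30.6/34.25) = 0.729 rad.
Time lag = φ / ω = 0.729 / 1.99×10^-7 = 3.66×10^6 s = 42.4 days.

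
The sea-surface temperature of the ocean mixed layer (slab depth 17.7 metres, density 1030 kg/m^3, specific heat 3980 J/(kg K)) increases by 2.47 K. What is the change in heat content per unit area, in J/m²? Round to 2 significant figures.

Areal heat capacity C = ρ c_p D = 1030 × 3980 × 17.7 = 7.26×10^7 J/(m²·K).
ΔQ = C ΔT = 7.26×10^7 × 2.47 = 1.79×10^8 J/m².

1.8×10^8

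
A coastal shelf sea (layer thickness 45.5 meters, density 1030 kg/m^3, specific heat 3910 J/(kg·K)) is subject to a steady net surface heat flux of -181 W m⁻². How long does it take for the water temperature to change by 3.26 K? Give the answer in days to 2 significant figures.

Areal heat capacity C = ρ c_p D = 1030 × 3910 × 45.5 = 1.83×10^8 J/(m^2 K).
Time required: Δt = C ΔT / F = 1.83×10^8 × -3.26 / -181 = 3.30×10^6 s.
In days: 3.30×10^6 s / (86400 s/day) = 38.2 days.

38 days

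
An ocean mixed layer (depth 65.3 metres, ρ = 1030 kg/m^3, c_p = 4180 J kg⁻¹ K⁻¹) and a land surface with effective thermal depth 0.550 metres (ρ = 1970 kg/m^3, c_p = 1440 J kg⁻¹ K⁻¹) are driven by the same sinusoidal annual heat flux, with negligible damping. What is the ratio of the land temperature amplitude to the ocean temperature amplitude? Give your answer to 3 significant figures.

180

C_ocean = 1030 × 4180 × 65.3 = 2.81×10^8 J/(m²·K).
C_land = 1970 × 1440 × 0.550 = 1.56×10^6 J/(m²·K).
Undamped amplitude ∝ 1/C, so A_land/A_ocean = C_ocean/C_land = 180.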